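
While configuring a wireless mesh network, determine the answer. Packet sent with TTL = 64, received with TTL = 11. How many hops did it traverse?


Given: initial TTL = 64, received TTL = 11
Hops = initial TTL - received TTL
Hops = 64 - 11 = 53

53


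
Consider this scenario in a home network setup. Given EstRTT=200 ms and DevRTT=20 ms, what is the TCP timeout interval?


Given: EstRTT = 200 ms, DevRTT = 20 ms
Timeout = EstRTT + 4 * DevRTT
4 * DevRTT = 4 * 20 = 80
Timeout = 200 + 80 = 280 ms

280


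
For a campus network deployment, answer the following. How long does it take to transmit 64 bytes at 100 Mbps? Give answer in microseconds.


Given: packet = 64 bytes, bandwidth = 100 Mbps
Packet in bits = 64 * 8 = 512 bits
Bandwidth = 100 * 10^6 = 100000000 bps
Time = 512 / 100000000 seconds
Time in us = 512 * 10^6 / 100000000 = 5.12

5.12


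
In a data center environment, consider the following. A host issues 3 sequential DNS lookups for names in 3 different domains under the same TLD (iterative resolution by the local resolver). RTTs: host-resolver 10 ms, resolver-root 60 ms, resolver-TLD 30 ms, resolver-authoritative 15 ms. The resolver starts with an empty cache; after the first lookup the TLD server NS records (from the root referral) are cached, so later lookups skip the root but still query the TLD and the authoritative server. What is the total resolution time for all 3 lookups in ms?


Lookup 1 (cold cache): local + root + TLD + auth = 10 + 60 + 30 + 15 = 115 ms
Lookups 2..3 (TLD NS cached -> skip root; new domain -> still ask TLD and auth): local + TLD + auth = 10 + 30 + 15 = 55 ms each
Remaining 2 lookups: 2 * 55 = 110 ms
Total = 115 + 110 = 225 ms

225


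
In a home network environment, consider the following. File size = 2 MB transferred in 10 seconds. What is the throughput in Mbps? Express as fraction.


Given: file = 2 MB, time = 10 s
File in Mb = 2 * 8 = 16 Mb
Throughput = 16 / 10 Mbps
Throughput = 8/5 Mbps

8/5


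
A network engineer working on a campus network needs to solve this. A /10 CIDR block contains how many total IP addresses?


Given: CIDR prefix /10
Host bits = 32 - 10 = 22
Total addresses = 2^22 = 4194304

4194304


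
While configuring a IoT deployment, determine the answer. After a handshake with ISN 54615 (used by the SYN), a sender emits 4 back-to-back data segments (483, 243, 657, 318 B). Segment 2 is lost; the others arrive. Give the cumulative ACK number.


SYN uses sequence number 54615; first data byte = ISN + 1 = 54616.
Segment 1: SEQ = 54616, len = 483 B, covers [54616, 55098]
Segment 2: SEQ = 55099, len = 243 B, covers [55099, 55341] [LOST]
Segment 3: SEQ = 55342, len = 657 B, covers [55342, 55998]
Segment 4: SEQ = 55999, len = 318 B, covers [55999, 56316]
In-order data received: bytes [54616, 55098] (segments 1..1).
Segment 2 missing -> gap begins at byte 55099; later segments buffered out of order.
Cumulative ACK = next expected in-order byte = 54616 + 483 = 55099

55099


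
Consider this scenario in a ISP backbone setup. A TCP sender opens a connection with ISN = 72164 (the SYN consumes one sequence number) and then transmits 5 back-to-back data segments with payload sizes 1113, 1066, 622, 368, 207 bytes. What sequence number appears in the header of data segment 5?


The SYN occupies sequence number ISN = 72164, so the first data byte is ISN + 1 = 72165.
SEQ of data segment i = (ISN + 1) + sum of payload sizes of segments 1..i-1.
Segment 1: SEQ = 72165, payload = 1113 bytes
Segment 2: SEQ = 73278, payload = 1066 bytes
Segment 3: SEQ = 74344, payload = 622 bytes
Segment 4: SEQ = 74966, payload = 368 bytes
Segment 5: SEQ = 75334, payload = 207 bytes
SEQ of segment 5 = 72165 + 1113 + 1066 + 622 + 368 = 75334

75334


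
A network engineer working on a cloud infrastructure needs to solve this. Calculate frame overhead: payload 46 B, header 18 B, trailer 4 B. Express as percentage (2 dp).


Given: payload = 46 B, header = 18 B, trailer = 4 B
Overhead bytes = header + trailer = 18 + 4 = 22
Total frame = payload + overhead = 46 + 22 = 68
Overhead % = 22 / 68 * 100 = 32.3529% -> 32.35% (2 dp)

32.35


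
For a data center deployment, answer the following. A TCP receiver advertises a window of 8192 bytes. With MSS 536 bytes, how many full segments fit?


Given: RWND = 8192 bytes, MSS = 536 bytes
Full segments = floor(RWND / MSS)
Full segments = floor(8192 / 536)
Full segments = floor(15.2836) = 15

15


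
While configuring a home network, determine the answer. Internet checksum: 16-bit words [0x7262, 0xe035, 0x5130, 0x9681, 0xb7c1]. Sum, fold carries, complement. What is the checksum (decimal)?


Given words: [0x7262, 0xe035, 0x5130, 0x9681, 0xb7c1]
Step 1: Sum all words
Raw sum = 29282 + 57397 + 20784 + 38529 + 47041 = 193033
Step 2: Fold carry: (61961 + 2) = 61963
One's complement = ~61963 & 0xFFFF = 3572

3572


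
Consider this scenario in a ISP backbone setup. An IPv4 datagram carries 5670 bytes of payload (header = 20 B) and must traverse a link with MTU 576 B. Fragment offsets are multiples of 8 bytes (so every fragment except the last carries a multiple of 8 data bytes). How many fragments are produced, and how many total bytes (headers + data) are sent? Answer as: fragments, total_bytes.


Max data per non-final fragment = floor((MTU - header)/8)*8 = floor((576 - 20)/8)*8 = floor(556/8)*8 = 552 B
Final fragment needs no 8-byte alignment: it can carry up to MTU - header = 556 B
Non-final fragments needed = ceil((payload - 556) / 552) = ceil(5114/552) = ceil(9.2645) = 10
Number of fragments = 10 + 1 = 11
Fragment sizes (data): 10 * 552 B + 150 B (last, 150 <= 556 OK)
Total bytes sent = payload + n_frags * header = 5670 + 11*20 = 5670 + 220 = 5890 B

11, 5890


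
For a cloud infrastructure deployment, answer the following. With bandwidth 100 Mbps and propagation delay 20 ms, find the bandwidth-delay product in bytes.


Given: bandwidth = 100 Mbps, delay = 20 ms
BDP in bits = 100 * 10^6 * 20 / 1000
BDP in bits = 2000000
BDP in bytes = 2000000 / 8 = 250000

250000


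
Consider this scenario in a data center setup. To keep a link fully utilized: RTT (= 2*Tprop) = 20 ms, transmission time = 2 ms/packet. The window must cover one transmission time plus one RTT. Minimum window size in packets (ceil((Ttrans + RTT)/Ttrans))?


Given: Ttrans = 2 ms, RTT = 20 ms (= 2 * Tprop, Tprop = 10 ms)
Time until first ACK returns = Ttrans + RTT = 2 + 20 = 22 ms
Need W * Ttrans >= Ttrans + RTT  ->  W >= (Ttrans + RTT) / Ttrans
(Ttrans + RTT) / Ttrans = 22 / 2 = 11
W_min = ceil(11) = 11

11


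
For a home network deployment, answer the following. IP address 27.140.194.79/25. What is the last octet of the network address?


Given: IP = 27.140.194.79, prefix = /25
Subnet mask = 255.255.255.128
Last octet of IP: 79
Last octet of mask: 128
Network last octet = 79 AND 128 = 0

0


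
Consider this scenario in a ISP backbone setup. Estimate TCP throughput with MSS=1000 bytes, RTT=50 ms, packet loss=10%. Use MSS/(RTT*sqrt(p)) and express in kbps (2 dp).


Given: MSS = 1000 bytes, RTT = 50 ms, loss = 10%
RTT in seconds = 50 / 1000 = 0.05
Loss rate = 10% = 0.1
sqrt(loss) = sqrt(0.1) = 0.316227766017
Throughput (bytes/s) = 1000 / (0.05 * 0.316227766017) = 63245.5532
Throughput (kbps) = 63245.5532 * 8 / 1000 = 505.964426 -> 505.96 kbps (2 dp)

505.96


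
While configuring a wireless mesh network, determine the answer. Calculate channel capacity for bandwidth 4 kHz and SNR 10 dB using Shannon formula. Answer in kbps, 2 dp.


Given: B = 4 kHz, SNR = 10 dB
SNR linear = 10^(10/10) = 10
1 + SNR = 11
log2(11) = 3.4594316186
C = 4 * 1000 * 3.4594316186 = 13837.7265 bps
C = 13.837726 kbps -> 13.84 kbps (2 dp)

13.84


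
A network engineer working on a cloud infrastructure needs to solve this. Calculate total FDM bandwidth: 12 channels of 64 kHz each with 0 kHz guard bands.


Given: 12 channels, 64 kHz each, guard = 0 kHz
Channel bandwidth = 12 * 64 = 768 kHz
Guard bands = 11 gaps * 0 kHz = 0 kHz
Total = 768 + 0 = 768 kHz

768


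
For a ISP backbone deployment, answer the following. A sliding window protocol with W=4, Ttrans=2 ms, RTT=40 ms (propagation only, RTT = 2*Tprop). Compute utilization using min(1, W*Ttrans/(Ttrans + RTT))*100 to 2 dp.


Given: W = 4, Ttrans = 2 ms, RTT = 40 ms (= 2 * Tprop, Tprop = 20 ms)
Cycle time = Ttrans + RTT = 2 + 40 = 42 ms (first packet sent until its ACK returns)
W * Ttrans = 4 * 2 = 8 ms of sending per cycle
W * Ttrans / (Ttrans + RTT) = 8 / 42 = 0.190476
U = min(1, 0.190476) = 0.190476
U% = 19.05%

19.05


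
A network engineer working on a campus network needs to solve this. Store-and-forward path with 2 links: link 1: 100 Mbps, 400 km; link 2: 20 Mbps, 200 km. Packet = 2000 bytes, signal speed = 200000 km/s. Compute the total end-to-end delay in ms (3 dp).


Packet = 2000 bytes = 16000 bits. Store-and-forward: sum (t_trans + t_prop) per link.
Link 1: t_trans = 16000/(100*10^6) s = 0.1600 ms; t_prop = 400/200000 s = 2.0000 ms; subtotal = 2.1600 ms
Link 2: t_trans = 16000/(20*10^6) s = 0.8000 ms; t_prop = 200/200000 s = 1.0000 ms; subtotal = 1.8000 ms
End-to-end = 2.1600 + 1.8000 = 3.9600 ms -> 3.960 ms (3 dp)

3.960


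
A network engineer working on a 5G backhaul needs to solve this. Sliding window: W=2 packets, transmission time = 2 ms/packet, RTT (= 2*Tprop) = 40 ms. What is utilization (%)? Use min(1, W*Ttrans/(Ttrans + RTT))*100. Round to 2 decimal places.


Given: W = 2, Ttrans = 2 ms, RTT = 40 ms (= 2 * Tprop, Tprop = 20 ms)
Cycle time = Ttrans + RTT = 2 + 40 = 42 ms (first packet sent until its ACK returns)
W * Ttrans = 2 * 2 = 4 ms of sending per cycle
W * Ttrans / (Ttrans + RTT) = 4 / 42 = 0.095238
U = min(1, 0.095238) = 0.095238
U% = 9.52%

9.52


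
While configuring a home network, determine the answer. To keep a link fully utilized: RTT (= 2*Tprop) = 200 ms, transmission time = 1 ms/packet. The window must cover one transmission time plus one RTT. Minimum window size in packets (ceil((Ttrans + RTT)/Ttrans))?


Given: Ttrans = 1 ms, RTT = 200 ms (= 2 * Tprop, Tprop = 100 ms)
Time until first ACK returns = Ttrans + RTT = 1 + 200 = 201 ms
Need W * Ttrans >= Ttrans + RTT  ->  W >= (Ttrans + RTT) / Ttrans
(Ttrans + RTT) / Ttrans = 201 / 1 = 201
W_min = ceil(201) = 201

201


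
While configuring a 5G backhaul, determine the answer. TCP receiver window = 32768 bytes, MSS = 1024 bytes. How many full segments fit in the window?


Given: RWND = 32768 bytes, MSS = 1024 bytes
Full segments = floor(RWND / MSS)
Full segments = floor(32768 / 1024)
Full segments = floor(32.0) = 32

32


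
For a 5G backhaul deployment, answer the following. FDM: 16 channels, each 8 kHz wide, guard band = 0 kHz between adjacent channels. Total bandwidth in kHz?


Given: 16 channels, 8 kHz each, guard = 0 kHz
Channel bandwidth = 16 * 8 = 128 kHz
Guard bands = 15 gaps * 0 kHz = 0 kHz
Total = 128 + 0 = 128 kHz

128


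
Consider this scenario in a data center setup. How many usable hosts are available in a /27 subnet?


Given: subnet mask /27
Host bits = 32 - 27 = 5
Total addresses = 2^5 = 32
Usable hosts = 32 - 2 (network + broadcast) = 30

30


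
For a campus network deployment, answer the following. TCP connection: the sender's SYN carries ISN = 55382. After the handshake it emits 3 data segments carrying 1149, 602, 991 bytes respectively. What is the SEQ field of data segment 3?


The SYN occupies sequence number ISN = 55382, so the first data byte is ISN + 1 = 55383.
SEQ of data segment i = (ISN + 1) + sum of payload sizes of segments 1..i-1.
Segment 1: SEQ = 55383, payload = 1149 bytes
Segment 2: SEQ = 56532, payload = 602 bytes
Segment 3: SEQ = 57134, payload = 991 bytes
SEQ of segment 3 = 55383 + 1149 + 602 = 57134

57134


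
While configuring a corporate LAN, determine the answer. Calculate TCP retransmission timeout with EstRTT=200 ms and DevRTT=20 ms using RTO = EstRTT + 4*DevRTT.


Given: EstRTT = 200 ms, DevRTT = 20 ms
Timeout = EstRTT + 4 * DevRTT
4 * DevRTT = 4 * 20 = 80
Timeout = 200 + 80 = 280 ms

280


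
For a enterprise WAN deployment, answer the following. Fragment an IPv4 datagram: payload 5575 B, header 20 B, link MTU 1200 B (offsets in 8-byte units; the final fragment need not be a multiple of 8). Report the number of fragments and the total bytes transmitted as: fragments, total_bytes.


Max data per non-final fragment = floor((MTU - header)/8)*8 = floor((1200 - 20)/8)*8 = floor(1180/8)*8 = 1176 B
Final fragment needs no 8-byte alignment: it can carry up to MTU - header = 1180 B
Non-final fragments needed = ceil((payload - 1180) / 1176) = ceil(4395/1176) = ceil(3.7372) = 4
Number of fragments = 4 + 1 = 5
Fragment sizes (data): 4 * 1176 B + 871 B (last, 871 <= 1180 OK)
Total bytes sent = payload + n_frags * header = 5575 + 5*20 = 5575 + 100 = 5675 B

5, 5675


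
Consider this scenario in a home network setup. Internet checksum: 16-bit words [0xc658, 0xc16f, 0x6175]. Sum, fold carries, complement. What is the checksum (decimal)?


Given words: [0xc658, 0xc16f, 0x6175]
Step 1: Sum all words
Raw sum = 50776 + 49519 + 24949 = 125244
Step 2: Fold carry: (59708 + 1) = 59709
One's complement = ~59709 & 0xFFFF = 5826

5826


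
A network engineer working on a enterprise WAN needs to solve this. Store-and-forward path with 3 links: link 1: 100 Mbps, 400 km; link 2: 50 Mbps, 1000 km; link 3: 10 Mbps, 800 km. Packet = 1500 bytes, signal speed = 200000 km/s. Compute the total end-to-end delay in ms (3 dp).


Packet = 1500 bytes = 12000 bits. Store-and-forward: sum (t_trans + t_prop) per link.
Link 1: t_trans = 12000/(100*10^6) s = 0.1200 ms; t_prop = 400/200000 s = 2.0000 ms; subtotal = 2.1200 ms
Link 2: t_trans = 12000/(50*10^6) s = 0.2400 ms; t_prop = 1000/200000 s = 5.0000 ms; subtotal = 5.2400 ms
Link 3: t_trans = 12000/(10*10^6) s = 1.2000 ms; t_prop = 800/200000 s = 4.0000 ms; subtotal = 5.2000 ms
End-to-end = 2.1200 + 5.2400 + 5.2000 = 12.5600 ms -> 12.560 ms (3 dp)

12.560


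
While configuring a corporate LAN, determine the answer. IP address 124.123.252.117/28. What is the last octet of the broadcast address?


Given: IP = 124.123.252.117, prefix = /28
Host bits = 32 - 28 = 4
Network last octet = 117 AND mask = 112
Host part size = 2^4 - 1 = 15
Broadcast last octet = 112 OR 15 = 127

127


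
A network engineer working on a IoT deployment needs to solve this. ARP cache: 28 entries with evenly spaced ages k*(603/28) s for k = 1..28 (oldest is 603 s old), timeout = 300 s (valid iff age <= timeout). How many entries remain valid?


Ages are k * 603/28 s for k = 1..28 (spacing = 21.5357 s).
Entry k is valid iff k * 603/28 <= 300 iff k <= 28 * 300 / 603 = 13.9303
n_valid = floor(13.9303) = 13
(n_stale = 28 - 13 = 15)

13


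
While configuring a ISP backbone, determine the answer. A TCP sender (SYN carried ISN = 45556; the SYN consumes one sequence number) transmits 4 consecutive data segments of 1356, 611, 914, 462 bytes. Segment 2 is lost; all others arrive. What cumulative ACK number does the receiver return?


SYN uses sequence number 45556; first data byte = ISN + 1 = 45557.
Segment 1: SEQ = 45557, len = 1356 B, covers [45557, 46912]
Segment 2: SEQ = 46913, len = 611 B, covers [46913, 47523] [LOST]
Segment 3: SEQ = 47524, len = 914 B, covers [47524, 48437]
Segment 4: SEQ = 48438, len = 462 B, covers [48438, 48899]
In-order data received: bytes [45557, 46912] (segments 1..1).
Segment 2 missing -> gap begins at byte 46913; later segments buffered out of order.
Cumulative ACK = next expected in-order byte = 45557 + 1356 = 46913

46913


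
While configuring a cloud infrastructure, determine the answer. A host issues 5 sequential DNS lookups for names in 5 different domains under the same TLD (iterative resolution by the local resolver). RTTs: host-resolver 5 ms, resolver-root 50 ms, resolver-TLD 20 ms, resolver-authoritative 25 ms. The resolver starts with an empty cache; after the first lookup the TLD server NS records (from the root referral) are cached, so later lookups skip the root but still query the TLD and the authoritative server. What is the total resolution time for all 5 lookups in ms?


Lookup 1 (cold cache): local + root + TLD + auth = 5 + 50 + 20 + 25 = 100 ms
Lookups 2..5 (TLD NS cached -> skip root; new domain -> still ask TLD and auth): local + TLD + auth = 5 + 20 + 25 = 50 ms each
Remaining 4 lookups: 4 * 50 = 200 ms
Total = 100 + 200 = 300 ms

300


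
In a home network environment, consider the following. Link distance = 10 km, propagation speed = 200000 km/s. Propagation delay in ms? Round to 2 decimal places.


Given: distance = 10 km, speed = 200000 km/s
Delay = distance / speed = 10 / 200000 seconds
Delay in ms = 10 * 1000 / 200000
Delay = 0.0500 ms
Rounded to 2 dp = 0.05 ms

0.05


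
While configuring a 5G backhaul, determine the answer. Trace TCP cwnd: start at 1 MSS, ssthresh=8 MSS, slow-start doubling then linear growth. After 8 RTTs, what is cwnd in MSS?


RTT 0: cwnd = 1 MSS (initial)
RTT 1: cwnd = 2 MSS (slow start, doubled)
RTT 2: cwnd = 4 MSS (slow start, doubled)
RTT 3: cwnd = 8 MSS (slow start, doubled)
RTT 4: cwnd = 9 MSS (congestion avoidance, +1)
RTT 5: cwnd = 10 MSS (congestion avoidance, +1)
RTT 6: cwnd = 11 MSS (congestion avoidance, +1)
RTT 7: cwnd = 12 MSS (congestion avoidance, +1)
RTT 8: cwnd = 13 MSS (congestion avoidance, +1)

13


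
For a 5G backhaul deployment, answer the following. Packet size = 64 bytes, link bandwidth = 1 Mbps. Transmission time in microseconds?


Given: packet = 64 bytes, bandwidth = 1 Mbps
Packet in bits = 64 * 8 = 512 bits
Bandwidth = 1 * 10^6 = 1000000 bps
Time = 512 / 1000000 seconds
Time in us = 512 * 10^6 / 1000000 = 512

512


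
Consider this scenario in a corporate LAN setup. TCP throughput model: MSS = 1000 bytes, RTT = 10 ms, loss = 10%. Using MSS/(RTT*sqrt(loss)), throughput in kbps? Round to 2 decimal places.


Given: MSS = 1000 bytes, RTT = 10 ms, loss = 10%
RTT in seconds = 10 / 1000 = 0.01
Loss rate = 10% = 0.1
sqrt(loss) = sqrt(0.1) = 0.316227766017
Throughput (bytes/s) = 1000 / (0.01 * 0.316227766017) = 316227.7660
Throughput (kbps) = 316227.7660 * 8 / 1000 = 2529.822128 -> 2529.82 kbps (2 dp)

2529.82


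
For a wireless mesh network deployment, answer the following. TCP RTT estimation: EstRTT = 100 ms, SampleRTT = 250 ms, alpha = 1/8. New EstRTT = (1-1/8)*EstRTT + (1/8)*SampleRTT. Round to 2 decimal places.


Given: EstRTT = 100 ms, SampleRTT = 250 ms, alpha = 1/8
New EstRTT = (1 - alpha) * EstRTT + alpha * SampleRTT
(7/8) * 100 = 87.5
(1/8) * 250 = 31.25
New EstRTT = 87.5 + 31.25 = 118.75 ms -> 118.75 ms (2 dp)

118.75


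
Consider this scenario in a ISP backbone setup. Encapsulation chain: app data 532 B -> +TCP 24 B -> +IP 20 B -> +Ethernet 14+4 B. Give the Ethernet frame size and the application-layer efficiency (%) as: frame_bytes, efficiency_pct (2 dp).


TCP segment = 532 + 24 = 556 B
IP packet = 556 + 20 = 576 B
Ethernet frame = 576 + 14 + 4 = 594 B
Efficiency = app / frame = 532 / 594 = 0.895623 = 89.5623% -> 89.56% (2 dp)

594, 89.56


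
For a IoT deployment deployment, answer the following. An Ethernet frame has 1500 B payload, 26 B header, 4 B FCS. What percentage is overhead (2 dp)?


Given: payload = 1500 B, header = 26 B, trailer = 4 B
Overhead bytes = header + trailer = 26 + 4 = 30
Total frame = payload + overhead = 1500 + 30 = 1530
Overhead % = 30 / 1530 * 100 = 1.9608% -> 1.96% (2 dp)

1.96


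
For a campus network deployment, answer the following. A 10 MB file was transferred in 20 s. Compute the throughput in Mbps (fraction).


Given: file = 10 MB, time = 20 s
File in Mb = 10 * 8 = 80 Mb
Throughput = 80 / 20 Mbps
Throughput = 4 Mbps

4


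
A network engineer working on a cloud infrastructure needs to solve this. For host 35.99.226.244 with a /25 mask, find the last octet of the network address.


Given: IP = 35.99.226.244, prefix = /25
Subnet mask = 255.255.255.128
Last octet of IP: 244
Last octet of mask: 128
Network last octet = 244 AND 128 = 128

128


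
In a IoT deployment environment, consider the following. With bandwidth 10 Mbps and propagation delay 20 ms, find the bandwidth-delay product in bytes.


Given: bandwidth = 10 Mbps, delay = 20 ms
BDP in bits = 10 * 10^6 * 20 / 1000
BDP in bits = 200000
BDP in bytes = 200000 / 8 = 25000

25000


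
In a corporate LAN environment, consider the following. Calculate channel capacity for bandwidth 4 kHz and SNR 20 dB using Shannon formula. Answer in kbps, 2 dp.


Given: B = 4 kHz, SNR = 20 dB
SNR linear = 10^(20/10) = 100
1 + SNR = 101
log2(101) = 6.6582114828
C = 4 * 1000 * 6.6582114828 = 26632.8459 bps
C = 26.632846 kbps -> 26.63 kbps (2 dp)

26.63


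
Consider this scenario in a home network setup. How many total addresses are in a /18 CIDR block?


Given: CIDR prefix /18
Host bits = 32 - 18 = 14
Total addresses = 2^14 = 16384

16384


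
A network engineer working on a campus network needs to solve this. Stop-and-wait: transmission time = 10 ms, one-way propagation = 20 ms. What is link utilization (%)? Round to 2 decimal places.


Given: Ttrans = 10 ms, Tprop = 20 ms
RTT = 2 * Tprop = 2 * 20 = 40 ms
U = Ttrans / (Ttrans + RTT)
U = 10 / (10 + 40)
U = 10 / 50 = 0.2
U% = 20.00%

20.00


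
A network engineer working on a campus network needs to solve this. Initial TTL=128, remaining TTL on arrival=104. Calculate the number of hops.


Given: initial TTL = 128, received TTL = 104
Hops = initial TTL - received TTL
Hops = 128 - 104 = 24

24


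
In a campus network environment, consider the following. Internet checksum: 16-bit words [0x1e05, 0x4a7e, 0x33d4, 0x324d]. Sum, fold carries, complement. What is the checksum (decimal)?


Given words: [0x1e05, 0x4a7e, 0x33d4, 0x324d]
Step 1: Sum all words
Raw sum = 7685 + 19070 + 13268 + 12877 = 52900
One's complement = ~52900 & 0xFFFF = 12635

12635


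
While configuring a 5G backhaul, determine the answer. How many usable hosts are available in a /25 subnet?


Given: subnet mask /25
Host bits = 32 - 25 = 7
Total addresses = 2^7 = 128
Usable hosts = 128 - 2 (network + broadcast) = 126

126


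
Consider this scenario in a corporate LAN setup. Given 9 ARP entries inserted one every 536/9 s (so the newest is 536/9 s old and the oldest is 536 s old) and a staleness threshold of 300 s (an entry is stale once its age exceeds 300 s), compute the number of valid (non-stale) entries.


Ages are k * 536/9 s for k = 1..9 (spacing = 59.5556 s).
Entry k is valid iff k * 536/9 <= 300 iff k <= 9 * 300 / 536 = 5.0373
n_valid = floor(5.0373) = 5
(n_stale = 9 - 5 = 4)

5


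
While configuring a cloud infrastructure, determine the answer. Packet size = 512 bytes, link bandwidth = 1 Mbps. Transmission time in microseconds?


Given: packet = 512 bytes, bandwidth = 1 Mbps
Packet in bits = 512 * 8 = 4096 bits
Bandwidth = 1 * 10^6 = 1000000 bps
Time = 4096 / 1000000 seconds
Time in us = 4096 * 10^6 / 1000000 = 4096

4096


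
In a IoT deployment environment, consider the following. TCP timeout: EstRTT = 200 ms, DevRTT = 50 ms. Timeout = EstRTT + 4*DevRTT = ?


Given: EstRTT = 200 ms, DevRTT = 50 ms
Timeout = EstRTT + 4 * DevRTT
4 * DevRTT = 4 * 50 = 200
Timeout = 200 + 200 = 400 ms

400


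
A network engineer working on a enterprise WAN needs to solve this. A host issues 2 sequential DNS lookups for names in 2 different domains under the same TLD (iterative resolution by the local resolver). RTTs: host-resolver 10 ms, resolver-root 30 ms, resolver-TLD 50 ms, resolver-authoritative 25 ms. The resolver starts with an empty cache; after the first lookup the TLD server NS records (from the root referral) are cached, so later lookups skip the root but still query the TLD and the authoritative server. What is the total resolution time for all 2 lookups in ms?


Lookup 1 (cold cache): local + root + TLD + auth = 10 + 30 + 50 + 25 = 115 ms
Lookups 2..2 (TLD NS cached -> skip root; new domain -> still ask TLD and auth): local + TLD + auth = 10 + 50 + 25 = 85 ms each
Remaining 1 lookups: 1 * 85 = 85 ms
Total = 115 + 85 = 200 ms

200


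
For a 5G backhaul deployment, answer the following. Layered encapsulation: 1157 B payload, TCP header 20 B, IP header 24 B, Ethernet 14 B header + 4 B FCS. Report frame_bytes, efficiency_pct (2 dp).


TCP segment = 1157 + 20 = 1177 B
IP packet = 1177 + 24 = 1201 B
Ethernet frame = 1201 + 14 + 4 = 1219 B
Efficiency = app / frame = 1157 / 1219 = 0.949139 = 94.9139% -> 94.91% (2 dp)

1219, 94.91


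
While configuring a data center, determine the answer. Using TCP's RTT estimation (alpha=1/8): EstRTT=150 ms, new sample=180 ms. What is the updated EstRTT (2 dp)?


Given: EstRTT = 150 ms, SampleRTT = 180 ms, alpha = 1/8
New EstRTT = (1 - alpha) * EstRTT + alpha * SampleRTT
(7/8) * 150 = 131.25
(1/8) * 180 = 22.5
New EstRTT = 131.25 + 22.5 = 153.75 ms -> 153.75 ms (2 dp)

153.75


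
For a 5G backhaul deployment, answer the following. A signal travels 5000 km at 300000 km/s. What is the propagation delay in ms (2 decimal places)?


Given: distance = 5000 km, speed = 300000 km/s
Delay = distance / speed = 5000 / 300000 seconds
Delay in ms = 5000 * 1000 / 300000
Delay = 16.6667 ms
Rounded to 2 dp = 16.67 ms

16.67


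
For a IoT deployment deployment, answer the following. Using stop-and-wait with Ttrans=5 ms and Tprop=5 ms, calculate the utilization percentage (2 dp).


Given: Ttrans = 5 ms, Tprop = 5 ms
RTT = 2 * Tprop = 2 * 5 = 10 ms
U = Ttrans / (Ttrans + RTT)
U = 5 / (5 + 10)
U = 5 / 15 = 0.333333
U% = 33.33%

33.33


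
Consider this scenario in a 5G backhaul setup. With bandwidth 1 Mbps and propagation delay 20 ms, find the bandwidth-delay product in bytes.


Given: bandwidth = 1 Mbps, delay = 20 ms
BDP in bits = 1 * 10^6 * 20 / 1000
BDP in bits = 20000
BDP in bytes = 20000 / 8 = 2500

2500


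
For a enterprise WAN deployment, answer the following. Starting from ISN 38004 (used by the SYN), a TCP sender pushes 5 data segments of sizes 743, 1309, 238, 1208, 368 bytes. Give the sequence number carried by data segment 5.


The SYN occupies sequence number ISN = 38004, so the first data byte is ISN + 1 = 38005.
SEQ of data segment i = (ISN + 1) + sum of payload sizes of segments 1..i-1.
Segment 1: SEQ = 38005, payload = 743 bytes
Segment 2: SEQ = 38748, payload = 1309 bytes
Segment 3: SEQ = 40057, payload = 238 bytes
Segment 4: SEQ = 40295, payload = 1208 bytes
Segment 5: SEQ = 41503, payload = 368 bytes
SEQ of segment 5 = 38005 + 743 + 1309 + 238 + 1208 = 41503

41503


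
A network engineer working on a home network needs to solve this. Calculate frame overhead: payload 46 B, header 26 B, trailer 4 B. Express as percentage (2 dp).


Given: payload = 46 B, header = 26 B, trailer = 4 B
Overhead bytes = header + trailer = 26 + 4 = 30
Total frame = payload + overhead = 46 + 30 = 76
Overhead % = 30 / 76 * 100 = 39.4737% -> 39.47% (2 dp)

39.47


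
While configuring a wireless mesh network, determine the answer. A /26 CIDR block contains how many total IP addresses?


Given: CIDR prefix /26
Host bits = 32 - 26 = 6
Total addresses = 2^6 = 64

64


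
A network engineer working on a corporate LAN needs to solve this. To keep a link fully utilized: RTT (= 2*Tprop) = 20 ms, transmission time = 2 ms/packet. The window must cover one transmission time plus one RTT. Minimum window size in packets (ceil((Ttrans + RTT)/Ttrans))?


Given: Ttrans = 2 ms, RTT = 20 ms (= 2 * Tprop, Tprop = 10 ms)
Time until first ACK returns = Ttrans + RTT = 2 + 20 = 22 ms
Need W * Ttrans >= Ttrans + RTT  ->  W >= (Ttrans + RTT) / Ttrans
(Ttrans + RTT) / Ttrans = 22 / 2 = 11
W_min = ceil(11) = 11

11


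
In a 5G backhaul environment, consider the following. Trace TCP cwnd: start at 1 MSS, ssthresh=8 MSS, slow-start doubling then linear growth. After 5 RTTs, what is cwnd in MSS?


RTT 0: cwnd = 1 MSS (initial)
RTT 1: cwnd = 2 MSS (slow start, doubled)
RTT 2: cwnd = 4 MSS (slow start, doubled)
RTT 3: cwnd = 8 MSS (slow start, doubled)
RTT 4: cwnd = 9 MSS (congestion avoidance, +1)
RTT 5: cwnd = 10 MSS (congestion avoidance, +1)

10


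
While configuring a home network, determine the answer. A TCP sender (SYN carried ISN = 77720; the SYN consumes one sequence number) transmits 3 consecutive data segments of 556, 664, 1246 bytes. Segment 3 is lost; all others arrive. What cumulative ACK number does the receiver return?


SYN uses sequence number 77720; first data byte = ISN + 1 = 77721.
Segment 1: SEQ = 77721, len = 556 B, covers [77721, 78276]
Segment 2: SEQ = 78277, len = 664 B, covers [78277, 78940]
Segment 3: SEQ = 78941, len = 1246 B, covers [78941, 80186] [LOST]
In-order data received: bytes [77721, 78940] (segments 1..2).
Segment 3 missing -> gap begins at byte 78941.
Cumulative ACK = next expected in-order byte = 77721 + 556 + 664 = 78941

78941


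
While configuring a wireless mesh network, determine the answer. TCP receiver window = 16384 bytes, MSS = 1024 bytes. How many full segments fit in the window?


Given: RWND = 16384 bytes, MSS = 1024 bytes
Full segments = floor(RWND / MSS)
Full segments = floor(16384 / 1024)
Full segments = floor(16.0) = 16

16


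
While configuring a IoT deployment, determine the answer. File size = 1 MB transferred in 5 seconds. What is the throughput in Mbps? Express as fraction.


Given: file = 1 MB, time = 5 s
File in Mb = 1 * 8 = 8 Mb
Throughput = 8 / 5 Mbps
Throughput = 8/5 Mbps

8/5


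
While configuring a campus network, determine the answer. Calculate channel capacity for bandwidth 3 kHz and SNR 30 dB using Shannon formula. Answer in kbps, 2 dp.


Given: B = 3 kHz, SNR = 30 dB
SNR linear = 10^(30/10) = 1000
1 + SNR = 1001
log2(1001) = 9.9672262588
C = 3 * 1000 * 9.9672262588 = 29901.6788 bps
C = 29.901679 kbps -> 29.90 kbps (2 dp)

29.90


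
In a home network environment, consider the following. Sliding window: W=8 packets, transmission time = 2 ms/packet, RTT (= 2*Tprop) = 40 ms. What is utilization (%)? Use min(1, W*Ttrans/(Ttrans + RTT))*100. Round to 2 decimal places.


Given: W = 8, Ttrans = 2 ms, RTT = 40 ms (= 2 * Tprop, Tprop = 20 ms)
Cycle time = Ttrans + RTT = 2 + 40 = 42 ms (first packet sent until its ACK returns)
W * Ttrans = 8 * 2 = 16 ms of sending per cycle
W * Ttrans / (Ttrans + RTT) = 16 / 42 = 0.380952
U = min(1, 0.380952) = 0.380952
U% = 38.10%

38.10


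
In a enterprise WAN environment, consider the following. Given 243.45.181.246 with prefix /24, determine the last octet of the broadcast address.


Given: IP = 243.45.181.246, prefix = /24
Host bits = 32 - 24 = 8
Network last octet = 246 AND mask = 0
Host part size = 2^8 - 1 = 255
Broadcast last octet = 0 OR 255 = 255

255


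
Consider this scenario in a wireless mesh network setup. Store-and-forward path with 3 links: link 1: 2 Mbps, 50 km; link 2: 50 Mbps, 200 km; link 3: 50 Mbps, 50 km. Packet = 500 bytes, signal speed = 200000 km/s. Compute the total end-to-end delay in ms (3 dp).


Packet = 500 bytes = 4000 bits. Store-and-forward: sum (t_trans + t_prop) per link.
Link 1: t_trans = 4000/(2*10^6) s = 2.0000 ms; t_prop = 50/200000 s = 0.2500 ms; subtotal = 2.2500 ms
Link 2: t_trans = 4000/(50*10^6) s = 0.0800 ms; t_prop = 200/200000 s = 1.0000 ms; subtotal = 1.0800 ms
Link 3: t_trans = 4000/(50*10^6) s = 0.0800 ms; t_prop = 50/200000 s = 0.2500 ms; subtotal = 0.3300 ms
End-to-end = 2.2500 + 1.0800 + 0.3300 = 3.6600 ms -> 3.660 ms (3 dp)

3.660


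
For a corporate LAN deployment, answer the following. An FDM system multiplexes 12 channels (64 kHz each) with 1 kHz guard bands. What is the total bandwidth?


Given: 12 channels, 64 kHz each, guard = 1 kHz
Channel bandwidth = 12 * 64 = 768 kHz
Guard bands = 11 gaps * 1 kHz = 11 kHz
Total = 768 + 11 = 779 kHz

779


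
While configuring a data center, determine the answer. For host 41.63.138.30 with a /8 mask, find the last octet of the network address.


Given: IP = 41.63.138.30, prefix = /8
Subnet mask = 255.0.0.0
Last octet of IP: 30
Last octet of mask: 0
Network last octet = 30 AND 0 = 0

0


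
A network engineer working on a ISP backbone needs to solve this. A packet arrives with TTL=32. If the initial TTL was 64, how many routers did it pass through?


Given: initial TTL = 64, received TTL = 32
Hops = initial TTL - received TTL
Hops = 64 - 32 = 32

32


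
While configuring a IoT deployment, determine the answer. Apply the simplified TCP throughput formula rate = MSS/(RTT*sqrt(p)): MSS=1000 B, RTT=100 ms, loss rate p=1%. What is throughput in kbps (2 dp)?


Given: MSS = 1000 bytes, RTT = 100 ms, loss = 1%
RTT in seconds = 100 / 1000 = 0.1
Loss rate = 1% = 0.01
sqrt(loss) = sqrt(0.01) = 0.1
Throughput (bytes/s) = 1000 / (0.1 * 0.1) = 100000.0000
Throughput (kbps) = 100000.0000 * 8 / 1000 = 800.000000 -> 800.00 kbps (2 dp)

800.00


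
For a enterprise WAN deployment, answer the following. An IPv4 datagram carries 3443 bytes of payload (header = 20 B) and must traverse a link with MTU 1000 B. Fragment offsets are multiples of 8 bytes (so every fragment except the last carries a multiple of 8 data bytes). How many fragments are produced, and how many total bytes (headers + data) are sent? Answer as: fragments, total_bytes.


Max data per non-final fragment = floor((MTU - header)/8)*8 = floor((1000 - 20)/8)*8 = floor(980/8)*8 = 976 B
Final fragment needs no 8-byte alignment: it can carry up to MTU - header = 980 B
Non-final fragments needed = ceil((payload - 980) / 976) = ceil(2463/976) = ceil(2.5236) = 3
Number of fragments = 3 + 1 = 4
Fragment sizes (data): 3 * 976 B + 515 B (last, 515 <= 980 OK)
Total bytes sent = payload + n_frags * header = 3443 + 4*20 = 3443 + 80 = 3523 B

4, 3523


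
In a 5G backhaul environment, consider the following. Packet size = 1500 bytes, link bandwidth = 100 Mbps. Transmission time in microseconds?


Given: packet = 1500 bytes, bandwidth = 100 Mbps
Packet in bits = 1500 * 8 = 12000 bits
Bandwidth = 100 * 10^6 = 100000000 bps
Time = 12000 / 100000000 seconds
Time in us = 12000 * 10^6 / 100000000 = 120

120


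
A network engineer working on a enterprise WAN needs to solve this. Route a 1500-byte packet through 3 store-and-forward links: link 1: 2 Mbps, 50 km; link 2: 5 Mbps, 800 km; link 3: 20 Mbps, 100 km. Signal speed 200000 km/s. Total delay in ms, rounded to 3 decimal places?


Packet = 1500 bytes = 12000 bits. Store-and-forward: sum (t_trans + t_prop) per link.
Link 1: t_trans = 12000/(2*10^6) s = 6.0000 ms; t_prop = 50/200000 s = 0.2500 ms; subtotal = 6.2500 ms
Link 2: t_trans = 12000/(5*10^6) s = 2.4000 ms; t_prop = 800/200000 s = 4.0000 ms; subtotal = 6.4000 ms
Link 3: t_trans = 12000/(20*10^6) s = 0.6000 ms; t_prop = 100/200000 s = 0.5000 ms; subtotal = 1.1000 ms
End-to-end = 6.2500 + 6.4000 + 1.1000 = 13.7500 ms -> 13.750 ms (3 dp)

13.750


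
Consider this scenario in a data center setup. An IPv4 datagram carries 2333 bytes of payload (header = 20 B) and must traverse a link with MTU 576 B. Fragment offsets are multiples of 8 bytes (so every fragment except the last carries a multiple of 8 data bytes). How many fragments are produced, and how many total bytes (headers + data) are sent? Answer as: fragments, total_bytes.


Max data per non-final fragment = floor((MTU - header)/8)*8 = floor((576 - 20)/8)*8 = floor(556/8)*8 = 552 B
Final fragment needs no 8-byte alignment: it can carry up to MTU - header = 556 B
Non-final fragments needed = ceil((payload - 556) / 552) = ceil(1777/552) = ceil(3.2192) = 4
Number of fragments = 4 + 1 = 5
Fragment sizes (data): 4 * 552 B + 125 B (last, 125 <= 556 OK)
Total bytes sent = payload + n_frags * header = 2333 + 5*20 = 2333 + 100 = 2433 B

5, 2433


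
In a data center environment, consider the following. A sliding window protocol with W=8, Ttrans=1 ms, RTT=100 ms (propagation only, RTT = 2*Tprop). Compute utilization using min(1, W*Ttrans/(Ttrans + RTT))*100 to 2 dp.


Given: W = 8, Ttrans = 1 ms, RTT = 100 ms (= 2 * Tprop, Tprop = 50 ms)
Cycle time = Ttrans + RTT = 1 + 100 = 101 ms (first packet sent until its ACK returns)
W * Ttrans = 8 * 1 = 8 ms of sending per cycle
W * Ttrans / (Ttrans + RTT) = 8 / 101 = 0.079208
U = min(1, 0.079208) = 0.079208
U% = 7.92%

7.92


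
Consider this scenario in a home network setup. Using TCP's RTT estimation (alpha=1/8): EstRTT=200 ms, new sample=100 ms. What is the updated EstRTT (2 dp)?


Given: EstRTT = 200 ms, SampleRTT = 100 ms, alpha = 1/8
New EstRTT = (1 - alpha) * EstRTT + alpha * SampleRTT
(7/8) * 200 = 175
(1/8) * 100 = 12.5
New EstRTT = 175 + 12.5 = 187.5 ms -> 187.50 ms (2 dp)

187.50


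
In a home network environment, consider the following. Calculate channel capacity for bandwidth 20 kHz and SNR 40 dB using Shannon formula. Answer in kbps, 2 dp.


Given: B = 20 kHz, SNR = 40 dB
SNR linear = 10^(40/10) = 10000
1 + SNR = 10001
log2(10001) = 13.2878566418
C = 20 * 1000 * 13.2878566418 = 265757.1328 bps
C = 265.757133 kbps -> 265.76 kbps (2 dp)

265.76


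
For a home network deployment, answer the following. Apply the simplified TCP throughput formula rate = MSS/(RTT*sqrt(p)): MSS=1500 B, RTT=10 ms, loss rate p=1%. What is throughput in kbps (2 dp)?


Given: MSS = 1500 bytes, RTT = 10 ms, loss = 1%
RTT in seconds = 10 / 1000 = 0.01
Loss rate = 1% = 0.01
sqrt(loss) = sqrt(0.01) = 0.1
Throughput (bytes/s) = 1500 / (0.01 * 0.1) = 1500000.0000
Throughput (kbps) = 1500000.0000 * 8 / 1000 = 12000.000000 -> 12000.00 kbps (2 dp)

12000.00


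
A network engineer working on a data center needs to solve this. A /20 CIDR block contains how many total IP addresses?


Given: CIDR prefix /20
Host bits = 32 - 20 = 12
Total addresses = 2^12 = 4096

4096


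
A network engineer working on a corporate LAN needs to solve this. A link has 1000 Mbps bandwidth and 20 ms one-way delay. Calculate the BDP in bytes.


Given: bandwidth = 1000 Mbps, delay = 20 ms
BDP in bits = 1000 * 10^6 * 20 / 1000
BDP in bits = 20000000
BDP in bytes = 20000000 / 8 = 2500000

2500000


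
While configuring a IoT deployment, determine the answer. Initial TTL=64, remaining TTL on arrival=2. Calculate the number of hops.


Given: initial TTL = 64, received TTL = 2
Hops = initial TTL - received TTL
Hops = 64 - 2 = 62

62


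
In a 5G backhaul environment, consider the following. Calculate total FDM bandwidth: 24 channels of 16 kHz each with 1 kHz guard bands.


Given: 24 channels, 16 kHz each, guard = 1 kHz
Channel bandwidth = 24 * 16 = 384 kHz
Guard bands = 23 gaps * 1 kHz = 23 kHz
Total = 384 + 23 = 407 kHz

407


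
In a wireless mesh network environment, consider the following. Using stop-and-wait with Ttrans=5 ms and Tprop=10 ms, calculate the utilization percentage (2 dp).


Given: Ttrans = 5 ms, Tprop = 10 ms
RTT = 2 * Tprop = 2 * 10 = 20 ms
U = Ttrans / (Ttrans + RTT)
U = 5 / (5 + 20)
U = 5 / 25 = 0.2
U% = 20.00%

20.00


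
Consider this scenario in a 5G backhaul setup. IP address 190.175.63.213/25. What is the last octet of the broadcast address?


Given: IP = 190.175.63.213, prefix = /25
Host bits = 32 - 25 = 7
Network last octet = 213 AND mask = 128
Host part size = 2^7 - 1 = 127
Broadcast last octet = 128 OR 127 = 255

255


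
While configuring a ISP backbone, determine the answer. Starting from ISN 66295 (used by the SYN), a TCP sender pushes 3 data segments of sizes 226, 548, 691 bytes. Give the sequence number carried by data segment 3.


The SYN occupies sequence number ISN = 66295, so the first data byte is ISN + 1 = 66296.
SEQ of data segment i = (ISN + 1) + sum of payload sizes of segments 1..i-1.
Segment 1: SEQ = 66296, payload = 226 bytes
Segment 2: SEQ = 66522, payload = 548 bytes
Segment 3: SEQ = 67070, payload = 691 bytes
SEQ of segment 3 = 66296 + 226 + 548 = 67070

67070


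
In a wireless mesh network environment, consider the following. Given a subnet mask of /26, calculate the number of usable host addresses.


Given: subnet mask /26
Host bits = 32 - 26 = 6
Total addresses = 2^6 = 64
Usable hosts = 64 - 2 (network + broadcast) = 62

62


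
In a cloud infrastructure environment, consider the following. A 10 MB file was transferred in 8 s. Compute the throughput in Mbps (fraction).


Given: file = 10 MB, time = 8 s
File in Mb = 10 * 8 = 80 Mb
Throughput = 80 / 8 Mbps
Throughput = 10 Mbps

10
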